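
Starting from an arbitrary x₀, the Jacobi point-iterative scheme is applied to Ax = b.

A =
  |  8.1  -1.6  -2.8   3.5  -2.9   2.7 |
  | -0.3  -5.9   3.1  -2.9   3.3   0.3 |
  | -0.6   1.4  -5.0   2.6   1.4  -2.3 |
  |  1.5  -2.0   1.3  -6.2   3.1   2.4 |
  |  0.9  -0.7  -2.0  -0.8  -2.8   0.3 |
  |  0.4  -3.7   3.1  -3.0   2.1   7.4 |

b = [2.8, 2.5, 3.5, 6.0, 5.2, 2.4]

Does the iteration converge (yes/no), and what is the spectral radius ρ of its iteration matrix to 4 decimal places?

no, ρ = 1.1505

Split A = D + L + U, D = diag(8.1, -5.9, -5, -6.2, -2.8, 7.4).
Jacobi: T = -D⁻¹(L+U), T[0,1] = -(-1.6)/(8.1) = +0.1975; T[0,0] = 0.
  T[0,:] = [+0.0000 +0.1975 +0.3457 -0.4321 +0.3580 -0.3333]
  T[1,:] = [-0.0508 +0.0000 +0.5254 -0.4915 +0.5593 +0.0508]
  T[2,:] = [-0.1200 +0.2800 +0.0000 +0.5200 +0.2800 -0.4600]
  T[3,:] = [+0.2419 -0.3226 +0.2097 +0.0000 +0.5000 +0.3871]
  T[4,:] = [+0.3214 -0.2500 -0.7143 -0.2857 +0.0000 +0.1071]
  T[5,:] = [-0.0541 +0.5000 -0.4189 +0.4054 -0.2838 +0.0000]
moduli |λ_i(T)| = 1.1505, 0.6832, 0.6832, 0.4261, 0.4261, 0.2465.
ρ(T) = max|λ| = 1.1505; 1.1505 > 1, so it fails to converge.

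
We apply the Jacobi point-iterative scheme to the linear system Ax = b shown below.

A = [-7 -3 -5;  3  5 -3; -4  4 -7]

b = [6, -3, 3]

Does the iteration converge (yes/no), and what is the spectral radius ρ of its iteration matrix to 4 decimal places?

Write A = D+L+U with D = diag(-7, 5, -7).
Jacobi: T = -D⁻¹(L+U), T[1,0] = -(3)/(5) = -0.6000; T[1,1] = 0.
  T[0,:] = [+0.0000 -0.4286 -0.7143]
  T[1,:] = [-0.6000 +0.0000 +0.6000]
  T[2,:] = [-0.5714 +0.5714 +0.0000]
|roots of det(T-λI)|: 1.1601, 0.5812, 0.5812.
ρ = 1.1601; 1.1601 > 1 ⇒ diverges.

no, ρ = 1.1601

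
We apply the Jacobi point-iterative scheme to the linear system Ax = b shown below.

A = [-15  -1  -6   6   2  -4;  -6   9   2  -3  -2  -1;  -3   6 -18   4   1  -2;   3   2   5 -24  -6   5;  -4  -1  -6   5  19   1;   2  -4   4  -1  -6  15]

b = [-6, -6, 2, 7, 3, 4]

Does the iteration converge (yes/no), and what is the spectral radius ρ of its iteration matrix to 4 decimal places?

yes, ρ = 0.8298

Let D = diag(-15, 9, -18, -24, 19, 15); L, U the strict triangles.
T_J = -D⁻¹(L+U): T[3,2] = -(5)/(-24) = +0.2083; T[3,3] = 0.
  T[0,:] = [+0.0000, -0.0667, -0.4000, +0.4000, +0.1333, -0.2667]
  T[1,:] = [+0.6667, +0.0000, -0.2222, +0.3333, +0.2222, +0.1111]
  T[2,:] = [-0.1667, +0.3333, +0.0000, +0.2222, +0.0556, -0.1111]
  T[3,:] = [+0.1250, +0.0833, +0.2083, +0.0000, -0.2500, +0.2083]
  T[4,:] = [+0.2105, +0.0526, +0.3158, -0.2632, +0.0000, -0.0526]
  T[5,:] = [-0.1333, +0.2667, -0.2667, +0.0667, +0.4000, +0.0000]
|roots of det(T-λI)|: 0.8298, 0.4333, 0.4333, 0.2931, 0.2931, 0.0840.
ρ = 0.8298; 0.8298 < 1: convergent.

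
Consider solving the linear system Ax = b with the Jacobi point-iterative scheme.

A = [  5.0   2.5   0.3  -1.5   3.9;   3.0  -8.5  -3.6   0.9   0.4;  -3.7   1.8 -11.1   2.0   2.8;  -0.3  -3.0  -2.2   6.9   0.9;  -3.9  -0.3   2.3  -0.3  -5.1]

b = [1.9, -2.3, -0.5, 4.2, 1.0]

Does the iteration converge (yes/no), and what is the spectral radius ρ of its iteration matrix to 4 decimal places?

yes, ρ = 0.8304

Split A = D + L + U, D = diag(5, -8.5, -11.1, 6.9, -5.1).
Jacobi T = -D⁻¹(L+U): T[3,4] = -(0.9)/(6.9) = -0.1304; T[3,3] = 0.
  T[0,:] = [+0.0000 -0.5000 -0.0600 +0.3000 -0.7800]
  T[1,:] = [+0.3529 +0.0000 -0.4235 +0.1059 +0.0471]
  T[2,:] = [-0.3333 +0.1622 +0.0000 +0.1802 +0.2523]
  T[3,:] = [+0.0435 +0.4348 +0.3188 +0.0000 -0.1304]
  T[4,:] = [-0.7647 -0.0588 +0.4510 -0.0588 +0.0000]
moduli |λ_i(T)| = 0.8304, 0.5505, 0.5505, 0.2025, 0.2025.
ρ(T) = max|λ| = 0.8304; 0.8304 < 1: convergent.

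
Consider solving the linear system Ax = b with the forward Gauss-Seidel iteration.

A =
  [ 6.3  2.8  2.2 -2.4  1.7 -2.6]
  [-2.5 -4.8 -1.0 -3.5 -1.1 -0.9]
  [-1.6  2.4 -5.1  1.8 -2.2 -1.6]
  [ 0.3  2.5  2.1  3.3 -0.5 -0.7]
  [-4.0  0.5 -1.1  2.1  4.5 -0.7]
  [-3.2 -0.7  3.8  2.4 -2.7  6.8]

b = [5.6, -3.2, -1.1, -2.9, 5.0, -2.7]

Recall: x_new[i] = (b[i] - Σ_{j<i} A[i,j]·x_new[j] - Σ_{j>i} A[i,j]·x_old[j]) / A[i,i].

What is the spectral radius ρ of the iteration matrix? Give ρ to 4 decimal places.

Diagonal D = diag(6.3, -4.8, -5.1, 3.3, 4.5, 6.8); L, U strict lower/upper.
GS T = -(D+L)⁻¹U: row 0 first, T[0,1] = -(2.8)/(6.3) = -0.4444; later rows by forward substitution.
  T[0,:] = [+0.0000, -0.4444, -0.3492, +0.3810, -0.2698, +0.4127]
  T[1,:] = [+0.0000, +0.2315, -0.0265, -0.9276, -0.0886, -0.4024]
  T[2,:] = [+0.0000, +0.2484, +0.0971, -0.2031, -0.3884, -0.6326]
  T[3,:] = [+0.0000, -0.2930, -0.0100, +0.7973, +0.4904, +0.8820]
  T[4,:] = [+0.0000, -0.2233, -0.2791, +0.0200, -0.5538, +0.0009]
  T[5,:] = [+0.0000, -0.3094, -0.3286, -0.0762, -0.3120, +0.1953]
moduli |λ_i(T)| = 1.3874, 0.7098, 0.1670, 0.1670, 0.0132, 0.0000.
ρ(T) = max|λ| = 1.3874; 1.3874 > 1 ⇒ diverges.

1.3874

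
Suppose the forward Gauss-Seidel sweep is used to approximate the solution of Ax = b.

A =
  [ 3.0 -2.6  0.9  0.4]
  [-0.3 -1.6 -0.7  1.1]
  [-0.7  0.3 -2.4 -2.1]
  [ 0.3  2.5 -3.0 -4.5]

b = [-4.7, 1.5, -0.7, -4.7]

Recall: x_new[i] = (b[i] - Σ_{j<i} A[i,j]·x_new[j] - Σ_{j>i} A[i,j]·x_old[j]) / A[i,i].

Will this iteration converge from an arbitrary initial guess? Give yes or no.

Write A = D+L+U with D = diag(3, -1.6, -2.4, -4.5).
T_GS = -(D+L)⁻¹U: row 0 first, T[0,1] = -(-2.6)/(3) = +0.8667; later rows by forward substitution.
  T[0,:] = [+0.0000, +0.8667, -0.3000, -0.1333]
  T[1,:] = [+0.0000, -0.1625, -0.3812, +0.7125]
  T[2,:] = [+0.0000, -0.2731, +0.0398, -0.7470]
  T[3,:] = [+0.0000, +0.1496, -0.2584, +0.8850]
|roots of det(T-λI)|: 1.2072, 0.3989, 0.0459, 0.0000.
ρ = 1.2072; 1.2072 > 1, so it fails to converge.

no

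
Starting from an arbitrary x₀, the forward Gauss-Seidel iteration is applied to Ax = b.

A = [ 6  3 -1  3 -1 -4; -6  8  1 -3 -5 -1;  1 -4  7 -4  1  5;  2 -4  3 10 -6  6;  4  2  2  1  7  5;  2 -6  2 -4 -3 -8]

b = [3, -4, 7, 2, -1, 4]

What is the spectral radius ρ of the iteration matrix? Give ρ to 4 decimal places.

1.4181

Write A = D+L+U with D = diag(6, 8, 7, 10, 7, -8).
GS T = -(D+L)⁻¹U: row 0 first, T[0,2] = -(-1)/(6) = +0.1667; later rows by forward substitution.
  T[0,:] = [+0.0000  -0.5000  +0.1667  -0.5000  +0.1667  +0.6667]
  T[1,:] = [+0.0000  -0.3750  +0.0000  +0.0000  +0.7500  +0.6250]
  T[2,:] = [+0.0000  -0.1429  -0.0238  +0.6429  +0.2619  -0.4524]
  T[3,:] = [+0.0000  -0.0071  -0.0262  -0.0929  +0.7881  -0.3476]
  T[4,:] = [+0.0000  +0.4347  -0.0847  +0.1153  -0.4969  -1.0949]
  T[5,:] = [+0.0000  -0.0389  +0.0806  +0.0389  -0.6631  +0.1692]
eigenvalue magnitudes: 1.4181, 0.5578, 0.3294, 0.2225, 0.0660, 0.0000.
ρ(T) = max|λ| = 1.4181; 1.4181 > 1: divergent.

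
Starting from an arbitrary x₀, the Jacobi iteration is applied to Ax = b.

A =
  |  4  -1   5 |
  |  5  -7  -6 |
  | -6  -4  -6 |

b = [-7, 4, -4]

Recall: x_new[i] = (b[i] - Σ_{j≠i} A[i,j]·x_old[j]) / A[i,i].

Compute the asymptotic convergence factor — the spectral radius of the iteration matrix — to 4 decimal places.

1.5846

Diagonal D = diag(4, -7, -6); L, U strict lower/upper.
Jacobi: T = -D⁻¹(L+U), T[1,0] = -(5)/(-7) = +0.7143; T[1,1] = 0.
  T[0,:] = [+0.0000  +0.2500  -1.2500]
  T[1,:] = [+0.7143  +0.0000  -0.8571]
  T[2,:] = [-1.0000  -0.6667  +0.0000]
eigenvalue magnitudes: 1.5846, 1.1341, 0.4505.
ρ = 1.5846; 1.5846 > 1 ⇒ diverges.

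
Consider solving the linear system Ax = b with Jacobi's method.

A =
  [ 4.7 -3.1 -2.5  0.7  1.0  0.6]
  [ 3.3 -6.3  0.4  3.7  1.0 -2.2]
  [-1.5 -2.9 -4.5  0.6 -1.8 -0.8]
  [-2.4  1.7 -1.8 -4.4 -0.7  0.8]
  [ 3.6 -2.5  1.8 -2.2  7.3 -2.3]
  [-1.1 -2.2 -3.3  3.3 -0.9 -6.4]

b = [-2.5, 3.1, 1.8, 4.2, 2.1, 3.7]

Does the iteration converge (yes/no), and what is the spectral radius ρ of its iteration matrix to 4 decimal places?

Write A = D+L+U with D = diag(4.7, -6.3, -4.5, -4.4, 7.3, -6.4).
Jacobi T = -D⁻¹(L+U): T[1,5] = -(-2.2)/(-6.3) = -0.3492; T[1,1] = 0.
  T[0,:] = [+0.0000, +0.6596, +0.5319, -0.1489, -0.2128, -0.1277]
  T[1,:] = [+0.5238, +0.0000, +0.0635, +0.5873, +0.1587, -0.3492]
  T[2,:] = [-0.3333, -0.6444, +0.0000, +0.1333, -0.4000, -0.1778]
  T[3,:] = [-0.5455, +0.3864, -0.4091, +0.0000, -0.1591, +0.1818]
  T[4,:] = [-0.4932, +0.3425, -0.2466, +0.3014, +0.0000, +0.3151]
  T[5,:] = [-0.1719, -0.3438, -0.5156, +0.5156, -0.1406, +0.0000]
|roots of det(T-λI)|: 1.1676, 0.6395, 0.6395, 0.4818, 0.4818, 0.1383.
ρ = 1.1676; 1.1676 > 1: divergent.

no, ρ = 1.1676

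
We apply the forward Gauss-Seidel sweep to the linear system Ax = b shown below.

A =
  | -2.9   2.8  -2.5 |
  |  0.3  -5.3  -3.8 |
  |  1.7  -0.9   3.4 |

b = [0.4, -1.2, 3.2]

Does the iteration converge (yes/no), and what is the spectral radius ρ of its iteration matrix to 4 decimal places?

yes, ρ = 0.7466

Let D = diag(-2.9, -5.3, 3.4); L, U the strict triangles.
Gauss-Seidel: T = -(D+L)⁻¹U, row 0 first, T[0,1] = -(2.8)/(-2.9) = +0.9655; later rows by forward substitution.
  T[0,:] = [+0.0000 +0.9655 -0.8621]
  T[1,:] = [+0.0000 +0.0547 -0.7658]
  T[2,:] = [+0.0000 -0.4683 +0.2283]
|λ(T)| sorted: 0.7466, 0.4636, 0.0000.
ρ(T) = max|λ| = 0.7466; 0.7466 < 1: convergent.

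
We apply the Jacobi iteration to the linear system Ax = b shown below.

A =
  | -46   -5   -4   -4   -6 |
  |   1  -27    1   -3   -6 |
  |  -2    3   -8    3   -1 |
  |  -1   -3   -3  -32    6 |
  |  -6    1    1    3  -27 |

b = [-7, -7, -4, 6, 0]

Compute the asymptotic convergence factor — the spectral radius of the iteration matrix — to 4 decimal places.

Let D = diag(-46, -27, -8, -32, -27); L, U the strict triangles.
Jacobi: T = -D⁻¹(L+U), T[4,1] = -(1)/(-27) = +0.0370; T[4,4] = 0.
  T[0,:] = [+0.0000 -0.1087 -0.0870 -0.0870 -0.1304]
  T[1,:] = [+0.0370 +0.0000 +0.0370 -0.1111 -0.2222]
  T[2,:] = [-0.2500 +0.3750 +0.0000 +0.3750 -0.1250]
  T[3,:] = [-0.0312 -0.0938 -0.0938 +0.0000 +0.1875]
  T[4,:] = [-0.2222 +0.0370 +0.0370 +0.1111 +0.0000]
moduli |λ_i(T)| = 0.2222, 0.1779, 0.1779, 0.1252, 0.1252.
ρ = 0.2222; 0.2222 < 1 ⇒ converges.

0.2222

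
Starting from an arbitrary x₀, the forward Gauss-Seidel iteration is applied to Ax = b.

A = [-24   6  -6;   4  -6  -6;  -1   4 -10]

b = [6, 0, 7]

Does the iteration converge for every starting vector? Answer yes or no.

yes

Diagonal D = diag(-24, -6, -10); L, U strict lower/upper.
Gauss-Seidel: T = -(D+L)⁻¹U, row 0 first, T[0,1] = -(6)/(-24) = +0.2500; later rows by forward substitution.
  T[0,:] = [+0.0000 +0.2500 -0.2500]
  T[1,:] = [+0.0000 +0.1667 -1.1667]
  T[2,:] = [+0.0000 +0.0417 -0.4417]
|roots of det(T-λI)|: 0.3470, 0.0720, 0.0000.
spectral radius ρ = 0.3470; 0.3470 < 1, so it converges for any x₀.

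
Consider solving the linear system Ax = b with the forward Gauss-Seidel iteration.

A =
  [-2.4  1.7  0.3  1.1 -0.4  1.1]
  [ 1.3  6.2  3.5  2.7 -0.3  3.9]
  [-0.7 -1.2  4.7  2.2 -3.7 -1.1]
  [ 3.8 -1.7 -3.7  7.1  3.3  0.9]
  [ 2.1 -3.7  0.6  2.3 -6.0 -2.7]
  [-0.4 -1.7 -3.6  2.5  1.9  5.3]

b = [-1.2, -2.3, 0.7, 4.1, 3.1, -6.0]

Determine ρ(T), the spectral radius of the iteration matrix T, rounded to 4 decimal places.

Write A = D+L+U with D = diag(-2.4, 6.2, 4.7, 7.1, -6, 5.3).
T_GS = -(D+L)⁻¹U: row 0 first, T[0,3] = -(1.1)/(-2.4) = +0.4583; later rows by forward substitution.
  T[0,:] = [+0.0000  +0.7083  +0.1250  +0.4583  -0.1667  +0.4583]
  T[1,:] = [+0.0000  -0.1485  -0.5907  -0.5316  +0.0833  -0.7251]
  T[2,:] = [+0.0000  +0.0676  -0.1322  -0.5355  +0.7837  +0.1172]
  T[3,:] = [+0.0000  -0.3795  -0.2772  -0.6517  +0.0528  -0.4846]
  T[4,:] = [+0.0000  +0.2008  +0.2885  +0.1849  -0.0111  -0.0165]
  T[5,:] = [+0.0000  +0.1587  -0.2425  -0.2586  +0.5256  +0.1161]
eigenvalue magnitudes: 1.3598, 0.4967, 0.4967, 0.1826, 0.0482, 0.0000.
ρ = 1.3598; 1.3598 > 1 ⇒ diverges.

1.3598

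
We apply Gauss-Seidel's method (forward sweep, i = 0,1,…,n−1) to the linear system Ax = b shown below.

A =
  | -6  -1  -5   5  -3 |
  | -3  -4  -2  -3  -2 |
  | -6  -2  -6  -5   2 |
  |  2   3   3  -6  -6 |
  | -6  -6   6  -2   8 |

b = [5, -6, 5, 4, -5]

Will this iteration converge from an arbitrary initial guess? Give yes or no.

no

Let D = diag(-6, -4, -6, -6, 8); L, U the strict triangles.
T_GS = -(D+L)⁻¹U: row 0 first, T[0,3] = -(5)/(-6) = +0.8333; later rows by forward substitution.
  T[0,:] = [+0.0000  -0.1667  -0.8333  +0.8333  -0.5000]
  T[1,:] = [+0.0000  +0.1250  +0.1250  -1.3750  -0.1250]
  T[2,:] = [+0.0000  +0.1250  +0.7917  -1.2083  +0.8750]
  T[3,:] = [+0.0000  +0.0694  +0.1806  -1.0139  -0.7917]
  T[4,:] = [+0.0000  -0.1076  -1.0799  +0.2465  -1.3229]
|λ(T)| sorted: 1.4534, 0.8785, 0.8785, 0.0464, 0.0000.
ρ(T) = max|λ| = 1.4534; 1.4534 > 1: divergent.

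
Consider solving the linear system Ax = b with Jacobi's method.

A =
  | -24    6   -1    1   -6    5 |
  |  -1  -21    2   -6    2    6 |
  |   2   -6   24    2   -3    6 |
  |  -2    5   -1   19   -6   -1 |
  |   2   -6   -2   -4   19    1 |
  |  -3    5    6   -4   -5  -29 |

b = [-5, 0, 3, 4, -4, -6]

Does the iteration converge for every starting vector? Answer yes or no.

Write A = D+L+U with D = diag(-24, -21, 24, 19, 19, -29).
T_J = -D⁻¹(L+U): T[0,2] = -(-1)/(-24) = -0.0417; T[0,0] = 0.
  T[0,:] = [+0.0000, +0.2500, -0.0417, +0.0417, -0.2500, +0.2083]
  T[1,:] = [-0.0476, +0.0000, +0.0952, -0.2857, +0.0952, +0.2857]
  T[2,:] = [-0.0833, +0.2500, +0.0000, -0.0833, +0.1250, -0.2500]
  T[3,:] = [+0.1053, -0.2632, +0.0526, +0.0000, +0.3158, +0.0526]
  T[4,:] = [-0.1053, +0.3158, +0.1053, +0.2105, +0.0000, -0.0526]
  T[5,:] = [-0.1034, +0.1724, +0.2069, -0.1379, -0.1724, +0.0000]
|roots of det(T-λI)|: 0.5813, 0.2507, 0.2507, 0.2341, 0.2224, 0.2224.
ρ(T) = max|λ| = 0.5813; 0.5813 < 1 ⇒ converges.

yes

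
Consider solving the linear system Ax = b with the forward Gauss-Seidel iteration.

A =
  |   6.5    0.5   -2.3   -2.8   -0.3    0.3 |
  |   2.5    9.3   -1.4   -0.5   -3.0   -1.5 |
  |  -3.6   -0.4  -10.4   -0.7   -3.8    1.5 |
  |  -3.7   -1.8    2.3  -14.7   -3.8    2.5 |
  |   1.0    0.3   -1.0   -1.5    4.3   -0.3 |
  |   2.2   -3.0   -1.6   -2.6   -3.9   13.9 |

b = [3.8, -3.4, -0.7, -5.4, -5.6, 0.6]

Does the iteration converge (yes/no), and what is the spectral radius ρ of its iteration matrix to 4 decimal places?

Split A = D + L + U, D = diag(6.5, 9.3, -10.4, -14.7, 4.3, 13.9).
T_GS = -(D+L)⁻¹U: row 0 first, T[0,2] = -(-2.3)/(6.5) = +0.3538; later rows by forward substitution.
  T[0,:] = [+0.0000  -0.0769  +0.3538  +0.4308  +0.0462  -0.0462]
  T[1,:] = [+0.0000  +0.0207  +0.0554  -0.0620  +0.3102  +0.1737]
  T[2,:] = [+0.0000  +0.0258  -0.1246  -0.2140  -0.3933  +0.1535]
  T[3,:] = [+0.0000  +0.0209  -0.1153  -0.1343  -0.3696  +0.1844]
  T[4,:] = [+0.0000  +0.0297  -0.1554  -0.1925  -0.2528  +0.1684]
  T[5,:] = [+0.0000  +0.0319  -0.1236  -0.1853  -0.1257  +0.1442]
|eigenvalues of T|: 0.5388, 0.1531, 0.0407, 0.0407, 0.0163, 0.0000.
ρ = 0.5388; 0.5388 < 1 ⇒ converges.

yes, ρ = 0.5388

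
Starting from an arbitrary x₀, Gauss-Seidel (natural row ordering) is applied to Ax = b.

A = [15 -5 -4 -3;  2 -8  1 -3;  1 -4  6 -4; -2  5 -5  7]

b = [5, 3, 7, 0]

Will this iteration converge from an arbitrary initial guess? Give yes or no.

A = D + L + U where D = diag(15, -8, 6, 7).
GS T = -(D+L)⁻¹U: row 0 first, T[0,2] = -(-4)/(15) = +0.2667; later rows by forward substitution.
  T[0,:] = [+0.0000  +0.3333  +0.2667  +0.2000]
  T[1,:] = [+0.0000  +0.0833  +0.1917  -0.3250]
  T[2,:] = [+0.0000  +0.0000  +0.0833  +0.4167]
  T[3,:] = [+0.0000  +0.0357  -0.0012  +0.5869]
|eigenvalues of T|: 0.5741, 0.1176, 0.1176, 0.0000.
ρ(T) = max|λ| = 0.5741; 0.5741 < 1 ⇒ converges.

yes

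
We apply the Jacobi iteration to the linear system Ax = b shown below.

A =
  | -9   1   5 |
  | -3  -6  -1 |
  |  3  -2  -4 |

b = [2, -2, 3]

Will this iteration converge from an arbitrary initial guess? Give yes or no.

A = D + L + U where D = diag(-9, -6, -4).
Jacobi: T = -D⁻¹(L+U), T[1,2] = -(-1)/(-6) = -0.1667; T[1,1] = 0.
  T[0,:] = [+0.0000  +0.1111  +0.5556]
  T[1,:] = [-0.5000  +0.0000  -0.1667]
  T[2,:] = [+0.7500  -0.5000  +0.0000]
|λ(T)| sorted: 0.7779, 0.4009, 0.4009.
spectral radius ρ = 0.7779; 0.7779 < 1 ⇒ converges.

yes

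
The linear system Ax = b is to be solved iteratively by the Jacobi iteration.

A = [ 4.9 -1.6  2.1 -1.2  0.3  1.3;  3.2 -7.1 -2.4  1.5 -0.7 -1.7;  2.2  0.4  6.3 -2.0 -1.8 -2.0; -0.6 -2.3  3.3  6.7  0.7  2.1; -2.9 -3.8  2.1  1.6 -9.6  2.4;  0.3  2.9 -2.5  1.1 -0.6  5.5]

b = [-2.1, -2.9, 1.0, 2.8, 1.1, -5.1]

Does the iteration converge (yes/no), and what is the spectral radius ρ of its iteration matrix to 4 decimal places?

no, ρ = 1.1387

A = D + L + U where D = diag(4.9, -7.1, 6.3, 6.7, -9.6, 5.5).
T_J = -D⁻¹(L+U): T[2,3] = -(-2)/(6.3) = +0.3175; T[2,2] = 0.
  T[0,:] = [+0.0000  +0.3265  -0.4286  +0.2449  -0.0612  -0.2653]
  T[1,:] = [+0.4507  +0.0000  -0.3380  +0.2113  -0.0986  -0.2394]
  T[2,:] = [-0.3492  -0.0635  +0.0000  +0.3175  +0.2857  +0.3175]
  T[3,:] = [+0.0896  +0.3433  -0.4925  +0.0000  -0.1045  -0.3134]
  T[4,:] = [-0.3021  -0.3958  +0.2188  +0.1667  +0.0000  +0.2500]
  T[5,:] = [-0.0545  -0.5273  +0.4545  -0.2000  +0.1091  +0.0000]
|λ(T)| sorted: 1.1387, 0.4220, 0.3020, 0.3020, 0.2816, 0.1902.
ρ(T) = max|λ| = 1.1387; 1.1387 > 1: divergent.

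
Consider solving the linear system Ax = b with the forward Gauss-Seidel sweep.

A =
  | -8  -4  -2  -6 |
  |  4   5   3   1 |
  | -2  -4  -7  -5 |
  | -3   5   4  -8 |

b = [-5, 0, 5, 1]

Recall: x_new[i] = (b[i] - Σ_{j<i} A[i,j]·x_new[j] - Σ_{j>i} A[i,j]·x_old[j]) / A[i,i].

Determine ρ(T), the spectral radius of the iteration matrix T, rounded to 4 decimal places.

0.9185

Split A = D + L + U, D = diag(-8, 5, -7, -8).
Gauss-Seidel: T = -(D+L)⁻¹U, row 0 first, T[0,2] = -(-2)/(-8) = -0.2500; later rows by forward substitution.
  T[0,:] = [+0.0000  -0.5000  -0.2500  -0.7500]
  T[1,:] = [+0.0000  +0.4000  -0.4000  +0.4000]
  T[2,:] = [+0.0000  -0.0857  +0.3000  -0.7286]
  T[3,:] = [+0.0000  +0.3946  -0.0062  +0.1670]
eigenvalue magnitudes: 0.9185, 0.2958, 0.2958, 0.0000.
ρ = 0.9185; 0.9185 < 1 ⇒ converges.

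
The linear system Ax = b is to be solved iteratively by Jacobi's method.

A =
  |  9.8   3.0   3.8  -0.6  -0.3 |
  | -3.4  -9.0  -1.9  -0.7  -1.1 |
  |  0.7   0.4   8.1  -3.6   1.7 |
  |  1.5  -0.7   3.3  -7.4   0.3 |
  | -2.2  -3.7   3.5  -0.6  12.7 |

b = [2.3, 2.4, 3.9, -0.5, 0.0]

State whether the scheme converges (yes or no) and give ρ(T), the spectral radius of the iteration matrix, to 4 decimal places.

yes, ρ = 0.5682

Split A = D + L + U, D = diag(9.8, -9, 8.1, -7.4, 12.7).
Jacobi T = -D⁻¹(L+U): T[4,0] = -(-2.2)/(12.7) = +0.1732; T[4,4] = 0.
  T[0,:] = [+0.0000 -0.3061 -0.3878 +0.0612 +0.0306]
  T[1,:] = [-0.3778 +0.0000 -0.2111 -0.0778 -0.1222]
  T[2,:] = [-0.0864 -0.0494 +0.0000 +0.4444 -0.2099]
  T[3,:] = [+0.2027 -0.0946 +0.4459 +0.0000 +0.0405]
  T[4,:] = [+0.1732 +0.2913 -0.2756 +0.0472 +0.0000]
|eigenvalues of T|: 0.5682, 0.4690, 0.4690, 0.2863, 0.0647.
spectral radius ρ = 0.5682; 0.5682 < 1 ⇒ converges.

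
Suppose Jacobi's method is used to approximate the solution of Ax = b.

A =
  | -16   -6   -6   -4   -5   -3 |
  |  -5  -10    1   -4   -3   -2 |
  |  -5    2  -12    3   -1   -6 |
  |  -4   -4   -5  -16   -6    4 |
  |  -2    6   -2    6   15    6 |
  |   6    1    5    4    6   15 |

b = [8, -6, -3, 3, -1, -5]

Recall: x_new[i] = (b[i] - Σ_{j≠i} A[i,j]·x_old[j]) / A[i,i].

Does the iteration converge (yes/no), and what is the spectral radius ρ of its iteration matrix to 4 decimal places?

Let D = diag(-16, -10, -12, -16, 15, 15); L, U the strict triangles.
Jacobi T = -D⁻¹(L+U): T[4,2] = -(-2)/(15) = +0.1333; T[4,4] = 0.
  T[0,:] = [+0.0000 -0.3750 -0.3750 -0.2500 -0.3125 -0.1875]
  T[1,:] = [-0.5000 +0.0000 +0.1000 -0.4000 -0.3000 -0.2000]
  T[2,:] = [-0.4167 +0.1667 +0.0000 +0.2500 -0.0833 -0.5000]
  T[3,:] = [-0.2500 -0.2500 -0.3125 +0.0000 -0.3750 +0.2500]
  T[4,:] = [+0.1333 -0.4000 +0.1333 -0.4000 +0.0000 -0.4000]
  T[5,:] = [-0.4000 -0.0667 -0.3333 -0.2667 -0.4000 +0.0000]
|λ(T)| sorted: 1.1350, 0.5796, 0.4747, 0.4747, 0.3430, 0.0456.
ρ = 1.1350; 1.1350 > 1, so it fails to converge.

no, ρ = 1.1350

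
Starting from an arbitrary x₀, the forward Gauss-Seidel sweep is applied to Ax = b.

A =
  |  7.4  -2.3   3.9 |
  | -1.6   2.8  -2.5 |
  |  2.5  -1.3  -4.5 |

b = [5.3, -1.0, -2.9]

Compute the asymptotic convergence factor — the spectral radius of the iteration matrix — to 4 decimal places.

Split A = D + L + U, D = diag(7.4, 2.8, -4.5).
Gauss-Seidel: T = -(D+L)⁻¹U, row 0 first, T[0,1] = -(-2.3)/(7.4) = +0.3108; later rows by forward substitution.
  T[0,:] = [+0.0000, +0.3108, -0.5270]
  T[1,:] = [+0.0000, +0.1776, +0.5917]
  T[2,:] = [+0.0000, +0.1214, -0.4637]
moduli |λ_i(T)| = 0.5610, 0.2748, 0.0000.
spectral radius ρ = 0.5610; 0.5610 < 1, so it converges for any x₀.

0.5610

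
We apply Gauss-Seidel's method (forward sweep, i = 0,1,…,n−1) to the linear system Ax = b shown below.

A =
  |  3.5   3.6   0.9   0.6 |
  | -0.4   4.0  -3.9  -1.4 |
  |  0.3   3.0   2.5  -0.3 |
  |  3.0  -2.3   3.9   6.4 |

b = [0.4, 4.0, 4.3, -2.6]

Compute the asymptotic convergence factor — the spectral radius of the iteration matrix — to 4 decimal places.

1.1263

Diagonal D = diag(3.5, 4, 2.5, 6.4); L, U strict lower/upper.
T_GS = -(D+L)⁻¹U: row 0 first, T[0,2] = -(0.9)/(3.5) = -0.2571; later rows by forward substitution.
  T[0,:] = [+0.0000, -1.0286, -0.2571, -0.1714]
  T[1,:] = [+0.0000, -0.1029, +0.9493, +0.3329]
  T[2,:] = [+0.0000, +0.2469, -1.1083, -0.2589]
  T[3,:] = [+0.0000, +0.2947, +1.1370, +0.3577]
eigenvalue magnitudes: 1.1263, 0.3985, 0.1257, 0.0000.
ρ = 1.1263; 1.1263 > 1: divergent.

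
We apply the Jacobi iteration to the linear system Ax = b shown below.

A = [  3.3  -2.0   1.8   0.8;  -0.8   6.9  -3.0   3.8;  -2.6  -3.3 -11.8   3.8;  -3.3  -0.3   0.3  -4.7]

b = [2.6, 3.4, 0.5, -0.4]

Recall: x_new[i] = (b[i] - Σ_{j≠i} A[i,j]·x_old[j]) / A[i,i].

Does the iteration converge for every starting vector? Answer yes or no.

yes

Write A = D+L+U with D = diag(3.3, 6.9, -11.8, -4.7).
T_J = -D⁻¹(L+U): T[0,3] = -(0.8)/(3.3) = -0.2424; T[0,0] = 0.
  T[0,:] = [+0.0000 +0.6061 -0.5455 -0.2424]
  T[1,:] = [+0.1159 +0.0000 +0.4348 -0.5507]
  T[2,:] = [-0.2203 -0.2797 +0.0000 +0.3220]
  T[3,:] = [-0.7021 -0.0638 +0.0638 +0.0000]
|λ(T)| sorted: 0.8408, 0.6022, 0.6022, 0.0638.
ρ = 0.8408; 0.8408 < 1, so it converges for any x₀.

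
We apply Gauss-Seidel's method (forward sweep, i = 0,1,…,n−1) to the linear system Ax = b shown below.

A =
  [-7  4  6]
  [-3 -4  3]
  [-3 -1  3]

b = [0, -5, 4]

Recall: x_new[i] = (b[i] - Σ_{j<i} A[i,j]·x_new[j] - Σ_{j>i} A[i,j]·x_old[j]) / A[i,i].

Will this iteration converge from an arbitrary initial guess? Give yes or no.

Split A = D + L + U, D = diag(-7, -4, 3).
T_GS = -(D+L)⁻¹U: row 0 first, T[0,2] = -(6)/(-7) = +0.8571; later rows by forward substitution.
  T[0,:] = [+0.0000  +0.5714  +0.8571]
  T[1,:] = [+0.0000  -0.4286  +0.1071]
  T[2,:] = [+0.0000  +0.4286  +0.8929]
|eigenvalues of T|: 0.9267, 0.4625, 0.0000.
spectral radius ρ = 0.9267; 0.9267 < 1 ⇒ converges.

yes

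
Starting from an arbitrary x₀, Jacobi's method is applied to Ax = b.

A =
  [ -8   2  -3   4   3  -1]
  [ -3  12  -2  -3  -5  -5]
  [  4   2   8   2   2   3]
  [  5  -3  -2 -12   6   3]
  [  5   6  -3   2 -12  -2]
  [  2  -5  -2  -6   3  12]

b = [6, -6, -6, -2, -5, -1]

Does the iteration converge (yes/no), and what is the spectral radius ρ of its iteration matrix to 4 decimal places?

A = D + L + U where D = diag(-8, 12, 8, -12, -12, 12).
Jacobi T = -D⁻¹(L+U): T[5,4] = -(3)/(12) = -0.2500; T[5,5] = 0.
  T[0,:] = [+0.0000  +0.2500  -0.3750  +0.5000  +0.3750  -0.1250]
  T[1,:] = [+0.2500  +0.0000  +0.1667  +0.2500  +0.4167  +0.4167]
  T[2,:] = [-0.5000  -0.2500  +0.0000  -0.2500  -0.2500  -0.3750]
  T[3,:] = [+0.4167  -0.2500  -0.1667  +0.0000  +0.5000  +0.2500]
  T[4,:] = [+0.4167  +0.5000  -0.2500  +0.1667  +0.0000  -0.1667]
  T[5,:] = [-0.1667  +0.4167  +0.1667  +0.5000  -0.2500  +0.0000]
moduli |λ_i(T)| = 1.1819, 0.9544, 0.4325, 0.2304, 0.2304, 0.1014.
ρ(T) = max|λ| = 1.1819; 1.1819 > 1: divergent.

no, ρ = 1.1819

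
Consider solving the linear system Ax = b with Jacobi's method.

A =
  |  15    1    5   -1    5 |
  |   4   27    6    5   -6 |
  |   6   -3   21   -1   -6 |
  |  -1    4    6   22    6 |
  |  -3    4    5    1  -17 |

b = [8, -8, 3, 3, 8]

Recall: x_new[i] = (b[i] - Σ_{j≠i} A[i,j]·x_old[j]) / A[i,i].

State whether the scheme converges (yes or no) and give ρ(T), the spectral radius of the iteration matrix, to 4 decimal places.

Write A = D+L+U with D = diag(15, 27, 21, 22, -17).
T_J = -D⁻¹(L+U): T[3,2] = -(6)/(22) = -0.2727; T[3,3] = 0.
  T[0,:] = [+0.0000, -0.0667, -0.3333, +0.0667, -0.3333]
  T[1,:] = [-0.1481, +0.0000, -0.2222, -0.1852, +0.2222]
  T[2,:] = [-0.2857, +0.1429, +0.0000, +0.0476, +0.2857]
  T[3,:] = [+0.0455, -0.1818, -0.2727, +0.0000, -0.2727]
  T[4,:] = [-0.1765, +0.2353, +0.2941, +0.0588, +0.0000]
|λ(T)| sorted: 0.6290, 0.2850, 0.2850, 0.1967, 0.0896.
ρ = 0.6290; 0.6290 < 1: convergent.

yes, ρ = 0.6290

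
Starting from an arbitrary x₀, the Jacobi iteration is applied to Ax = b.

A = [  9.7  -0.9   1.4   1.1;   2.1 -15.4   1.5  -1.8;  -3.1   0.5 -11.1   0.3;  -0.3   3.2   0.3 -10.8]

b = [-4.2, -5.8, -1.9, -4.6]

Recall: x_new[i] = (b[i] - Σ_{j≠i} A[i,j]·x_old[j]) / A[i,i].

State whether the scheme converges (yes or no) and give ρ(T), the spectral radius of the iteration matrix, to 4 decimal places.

yes, ρ = 0.2770

A = D + L + U where D = diag(9.7, -15.4, -11.1, -10.8).
Jacobi T = -D⁻¹(L+U): T[3,2] = -(0.3)/(-10.8) = +0.0278; T[3,3] = 0.
  T[0,:] = [+0.0000, +0.0928, -0.1443, -0.1134]
  T[1,:] = [+0.1364, +0.0000, +0.0974, -0.1169]
  T[2,:] = [-0.2793, +0.0450, +0.0000, +0.0270]
  T[3,:] = [-0.0278, +0.2963, +0.0278, +0.0000]
|roots of det(T-λI)|: 0.2770, 0.2137, 0.1913, 0.1913.
ρ(T) = max|λ| = 0.2770; 0.2770 < 1: convergent.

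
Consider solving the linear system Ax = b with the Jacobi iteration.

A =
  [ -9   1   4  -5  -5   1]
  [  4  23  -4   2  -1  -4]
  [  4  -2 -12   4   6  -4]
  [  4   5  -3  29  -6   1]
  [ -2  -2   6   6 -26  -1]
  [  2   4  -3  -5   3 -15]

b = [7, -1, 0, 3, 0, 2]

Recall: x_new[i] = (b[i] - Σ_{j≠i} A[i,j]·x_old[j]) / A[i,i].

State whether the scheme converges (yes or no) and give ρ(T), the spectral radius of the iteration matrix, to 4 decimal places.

Diagonal D = diag(-9, 23, -12, 29, -26, -15); L, U strict lower/upper.
Jacobi: T = -D⁻¹(L+U), T[5,0] = -(2)/(-15) = +0.1333; T[5,5] = 0.
  T[0,:] = [+0.0000, +0.1111, +0.4444, -0.5556, -0.5556, +0.1111]
  T[1,:] = [-0.1739, +0.0000, +0.1739, -0.0870, +0.0435, +0.1739]
  T[2,:] = [+0.3333, -0.1667, +0.0000, +0.3333, +0.5000, -0.3333]
  T[3,:] = [-0.1379, -0.1724, +0.1034, +0.0000, +0.2069, -0.0345]
  T[4,:] = [-0.0769, -0.0769, +0.2308, +0.2308, +0.0000, -0.0385]
  T[5,:] = [+0.1333, +0.2667, -0.2000, -0.3333, +0.2000, +0.0000]
|λ(T)| sorted: 0.7562, 0.4975, 0.3778, 0.2684, 0.2682, 0.1193.
ρ(T) = max|λ| = 0.7562; 0.7562 < 1, so it converges for any x₀.

yes, ρ = 0.7562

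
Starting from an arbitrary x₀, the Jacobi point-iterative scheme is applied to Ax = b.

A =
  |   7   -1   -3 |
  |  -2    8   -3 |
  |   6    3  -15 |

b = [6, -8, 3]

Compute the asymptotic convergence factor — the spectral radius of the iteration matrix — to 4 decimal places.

0.5951

Let D = diag(7, 8, -15); L, U the strict triangles.
T_J = -D⁻¹(L+U): T[0,1] = -(-1)/(7) = +0.1429; T[0,0] = 0.
  T[0,:] = [+0.0000  +0.1429  +0.4286]
  T[1,:] = [+0.2500  +0.0000  +0.3750]
  T[2,:] = [+0.4000  +0.2000  +0.0000]
|roots of det(T-λI)|: 0.5951, 0.4261, 0.1690.
ρ(T) = max|λ| = 0.5951; 0.5951 < 1 ⇒ converges.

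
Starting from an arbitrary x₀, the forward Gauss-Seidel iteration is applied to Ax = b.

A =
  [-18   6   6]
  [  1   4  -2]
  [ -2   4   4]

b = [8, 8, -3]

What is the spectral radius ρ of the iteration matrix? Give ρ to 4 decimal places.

0.5000

Diagonal D = diag(-18, 4, 4); L, U strict lower/upper.
GS T = -(D+L)⁻¹U: row 0 first, T[0,2] = -(6)/(-18) = +0.3333; later rows by forward substitution.
  T[0,:] = [+0.0000 +0.3333 +0.3333]
  T[1,:] = [+0.0000 -0.0833 +0.4167]
  T[2,:] = [+0.0000 +0.2500 -0.2500]
|λ(T)| sorted: 0.5000, 0.1667, 0.0000.
ρ(T) = max|λ| = 0.5000; 0.5000 < 1: convergent.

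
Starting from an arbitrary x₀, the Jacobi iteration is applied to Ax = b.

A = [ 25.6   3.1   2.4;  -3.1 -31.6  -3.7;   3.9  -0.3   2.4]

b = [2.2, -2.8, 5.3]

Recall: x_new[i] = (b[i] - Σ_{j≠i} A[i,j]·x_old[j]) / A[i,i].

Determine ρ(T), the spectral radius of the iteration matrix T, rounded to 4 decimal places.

Diagonal D = diag(25.6, -31.6, 2.4); L, U strict lower/upper.
Jacobi T = -D⁻¹(L+U): T[0,2] = -(2.4)/(25.6) = -0.0938; T[0,0] = 0.
  T[0,:] = [+0.0000  -0.1211  -0.0938]
  T[1,:] = [-0.0981  +0.0000  -0.1171]
  T[2,:] = [-1.6250  +0.1250  +0.0000]
|roots of det(T-λI)|: 0.4458, 0.2466, 0.1991.
ρ = 0.4458; 0.4458 < 1 ⇒ converges.

0.4458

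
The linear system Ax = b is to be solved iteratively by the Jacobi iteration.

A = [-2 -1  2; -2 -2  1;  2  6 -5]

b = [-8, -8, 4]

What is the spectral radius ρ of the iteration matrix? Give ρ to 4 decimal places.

Split A = D + L + U, D = diag(-2, -2, -5).
Jacobi: T = -D⁻¹(L+U), T[2,0] = -(2)/(-5) = +0.4000; T[2,2] = 0.
  T[0,:] = [+0.0000  -0.5000  +1.0000]
  T[1,:] = [-1.0000  +0.0000  +0.5000]
  T[2,:] = [+0.4000  +1.2000  +0.0000]
|λ(T)| sorted: 1.5324, 0.9210, 0.9210.
spectral radius ρ = 1.5324; 1.5324 > 1, so it fails to converge.

1.5324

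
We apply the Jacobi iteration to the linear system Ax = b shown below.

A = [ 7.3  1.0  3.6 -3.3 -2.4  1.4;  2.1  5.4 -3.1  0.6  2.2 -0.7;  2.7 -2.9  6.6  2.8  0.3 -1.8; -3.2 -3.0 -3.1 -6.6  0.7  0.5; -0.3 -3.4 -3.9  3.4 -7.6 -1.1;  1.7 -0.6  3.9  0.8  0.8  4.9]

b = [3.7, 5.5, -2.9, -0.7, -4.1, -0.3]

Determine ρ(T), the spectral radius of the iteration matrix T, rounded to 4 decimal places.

Let D = diag(7.3, 5.4, 6.6, -6.6, -7.6, 4.9); L, U the strict triangles.
Jacobi: T = -D⁻¹(L+U), T[1,4] = -(2.2)/(5.4) = -0.4074; T[1,1] = 0.
  T[0,:] = [+0.0000 -0.1370 -0.4932 +0.4521 +0.3288 -0.1918]
  T[1,:] = [-0.3889 +0.0000 +0.5741 -0.1111 -0.4074 +0.1296]
  T[2,:] = [-0.4091 +0.4394 +0.0000 -0.4242 -0.0455 +0.2727]
  T[3,:] = [-0.4848 -0.4545 -0.4697 +0.0000 +0.1061 +0.0758]
  T[4,:] = [-0.0395 -0.4474 -0.5132 +0.4474 +0.0000 -0.1447]
  T[5,:] = [-0.3469 +0.1224 -0.7959 -0.1633 -0.1633 +0.0000]
eigenvalue magnitudes: 1.2039, 0.4740, 0.4740, 0.4318, 0.4318, 0.1693.
ρ = 1.2039; 1.2039 > 1 ⇒ diverges.

1.2039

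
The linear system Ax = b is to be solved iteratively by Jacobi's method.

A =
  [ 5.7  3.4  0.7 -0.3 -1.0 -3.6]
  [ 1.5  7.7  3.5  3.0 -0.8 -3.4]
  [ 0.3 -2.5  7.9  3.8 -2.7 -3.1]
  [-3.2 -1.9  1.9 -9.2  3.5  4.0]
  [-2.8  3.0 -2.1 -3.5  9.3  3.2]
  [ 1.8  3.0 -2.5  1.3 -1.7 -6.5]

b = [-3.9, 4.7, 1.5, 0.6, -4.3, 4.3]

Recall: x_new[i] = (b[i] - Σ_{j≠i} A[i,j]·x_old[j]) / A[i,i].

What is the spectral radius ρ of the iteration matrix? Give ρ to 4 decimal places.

1.1641

Let D = diag(5.7, 7.7, 7.9, -9.2, 9.3, -6.5); L, U the strict triangles.
Jacobi: T = -D⁻¹(L+U), T[4,2] = -(-2.1)/(9.3) = +0.2258; T[4,4] = 0.
  T[0,:] = [+0.0000, -0.5965, -0.1228, +0.0526, +0.1754, +0.6316]
  T[1,:] = [-0.1948, +0.0000, -0.4545, -0.3896, +0.1039, +0.4416]
  T[2,:] = [-0.0380, +0.3165, +0.0000, -0.4810, +0.3418, +0.3924]
  T[3,:] = [-0.3478, -0.2065, +0.2065, +0.0000, +0.3804, +0.4348]
  T[4,:] = [+0.3011, -0.3226, +0.2258, +0.3763, +0.0000, -0.3441]
  T[5,:] = [+0.2769, +0.4615, -0.3846, +0.2000, -0.2615, +0.0000]
moduli |λ_i(T)| = 1.1641, 0.5192, 0.5192, 0.3754, 0.3353, 0.3353.
ρ(T) = max|λ| = 1.1641; 1.1641 > 1 ⇒ diverges.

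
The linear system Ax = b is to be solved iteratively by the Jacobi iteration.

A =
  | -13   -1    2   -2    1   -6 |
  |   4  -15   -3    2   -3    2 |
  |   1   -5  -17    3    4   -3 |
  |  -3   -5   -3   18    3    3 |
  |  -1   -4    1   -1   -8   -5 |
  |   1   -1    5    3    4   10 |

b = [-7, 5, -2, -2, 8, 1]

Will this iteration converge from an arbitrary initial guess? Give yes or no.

yes

A = D + L + U where D = diag(-13, -15, -17, 18, -8, 10).
T_J = -D⁻¹(L+U): T[5,3] = -(3)/(10) = -0.3000; T[5,5] = 0.
  T[0,:] = [+0.0000 -0.0769 +0.1538 -0.1538 +0.0769 -0.4615]
  T[1,:] = [+0.2667 +0.0000 -0.2000 +0.1333 -0.2000 +0.1333]
  T[2,:] = [+0.0588 -0.2941 +0.0000 +0.1765 +0.2353 -0.1765]
  T[3,:] = [+0.1667 +0.2778 +0.1667 +0.0000 -0.1667 -0.1667]
  T[4,:] = [-0.1250 -0.5000 +0.1250 -0.1250 +0.0000 -0.6250]
  T[5,:] = [-0.1000 +0.1000 -0.5000 -0.3000 -0.4000 +0.0000]
|λ(T)| sorted: 0.8297, 0.5493, 0.5493, 0.2443, 0.1590, 0.1565.
ρ(T) = max|λ| = 0.8297; 0.8297 < 1: convergent.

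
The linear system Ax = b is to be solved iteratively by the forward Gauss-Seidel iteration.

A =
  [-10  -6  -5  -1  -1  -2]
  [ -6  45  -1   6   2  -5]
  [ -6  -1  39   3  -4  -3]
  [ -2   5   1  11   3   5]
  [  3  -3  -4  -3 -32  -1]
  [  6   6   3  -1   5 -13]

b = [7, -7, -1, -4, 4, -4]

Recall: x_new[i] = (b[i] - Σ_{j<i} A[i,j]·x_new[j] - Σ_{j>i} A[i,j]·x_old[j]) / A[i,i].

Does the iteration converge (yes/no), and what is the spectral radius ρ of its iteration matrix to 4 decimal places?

Write A = D+L+U with D = diag(-10, 45, 39, 11, -32, -13).
GS T = -(D+L)⁻¹U: row 0 first, T[0,4] = -(-1)/(-10) = -0.1000; later rows by forward substitution.
  T[0,:] = [+0.0000  -0.6000  -0.5000  -0.1000  -0.1000  -0.2000]
  T[1,:] = [+0.0000  -0.0800  -0.0444  -0.1467  -0.0578  +0.0844]
  T[2,:] = [+0.0000  -0.0944  -0.0781  -0.0961  +0.0857  +0.0483]
  T[3,:] = [+0.0000  -0.0641  -0.0636  +0.0572  -0.2724  -0.5337]
  T[4,:] = [+0.0000  -0.0309  -0.0270  +0.0110  +0.0109  -0.0139]
  T[5,:] = [+0.0000  -0.3426  -0.2748  -0.1362  -0.0279  -0.0065]
|λ(T)| sorted: 0.4028, 0.2680, 0.2680, 0.0143, 0.0098, 0.0000.
ρ(T) = max|λ| = 0.4028; 0.4028 < 1, so it converges for any x₀.

yes, ρ = 0.4028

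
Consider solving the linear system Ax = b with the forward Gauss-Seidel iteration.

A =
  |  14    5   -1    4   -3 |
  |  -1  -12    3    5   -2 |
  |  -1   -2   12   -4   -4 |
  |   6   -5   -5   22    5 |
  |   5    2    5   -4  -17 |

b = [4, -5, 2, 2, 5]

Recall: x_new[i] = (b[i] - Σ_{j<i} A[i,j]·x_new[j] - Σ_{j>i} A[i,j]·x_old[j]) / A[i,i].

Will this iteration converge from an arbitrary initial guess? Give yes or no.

A = D + L + U where D = diag(14, -12, 12, 22, -17).
GS T = -(D+L)⁻¹U: row 0 first, T[0,1] = -(5)/(14) = -0.3571; later rows by forward substitution.
  T[0,:] = [+0.0000  -0.3571  +0.0714  -0.2857  +0.2143]
  T[1,:] = [+0.0000  +0.0298  +0.2440  +0.4405  -0.1845]
  T[2,:] = [+0.0000  -0.0248  +0.0466  +0.3829  +0.3204]
  T[3,:] = [+0.0000  +0.0985  +0.0466  +0.2651  -0.2548]
  T[4,:] = [+0.0000  -0.1320  +0.0525  +0.0180  +0.1955]
eigenvalue magnitudes: 0.5164, 0.1786, 0.1469, 0.1469, 0.0000.
ρ = 0.5164; 0.5164 < 1: convergent.

yes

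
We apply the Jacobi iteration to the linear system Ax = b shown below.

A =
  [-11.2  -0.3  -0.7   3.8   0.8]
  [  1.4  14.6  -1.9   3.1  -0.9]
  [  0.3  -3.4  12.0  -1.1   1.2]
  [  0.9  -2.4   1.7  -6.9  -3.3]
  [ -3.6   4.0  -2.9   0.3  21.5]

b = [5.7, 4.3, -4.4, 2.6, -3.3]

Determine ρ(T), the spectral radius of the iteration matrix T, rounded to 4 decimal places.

A = D + L + U where D = diag(-11.2, 14.6, 12, -6.9, 21.5).
Jacobi: T = -D⁻¹(L+U), T[4,1] = -(4)/(21.5) = -0.1860; T[4,4] = 0.
  T[0,:] = [+0.0000  -0.0268  -0.0625  +0.3393  +0.0714]
  T[1,:] = [-0.0959  +0.0000  +0.1301  -0.2123  +0.0616]
  T[2,:] = [-0.0250  +0.2833  +0.0000  +0.0917  -0.1000]
  T[3,:] = [+0.1304  -0.3478  +0.2464  +0.0000  -0.4783]
  T[4,:] = [+0.1674  -0.1860  +0.1349  -0.0140  +0.0000]
eigenvalue magnitudes: 0.5010, 0.3208, 0.3208, 0.1879, 0.1759.
ρ = 0.5010; 0.5010 < 1 ⇒ converges.

0.5010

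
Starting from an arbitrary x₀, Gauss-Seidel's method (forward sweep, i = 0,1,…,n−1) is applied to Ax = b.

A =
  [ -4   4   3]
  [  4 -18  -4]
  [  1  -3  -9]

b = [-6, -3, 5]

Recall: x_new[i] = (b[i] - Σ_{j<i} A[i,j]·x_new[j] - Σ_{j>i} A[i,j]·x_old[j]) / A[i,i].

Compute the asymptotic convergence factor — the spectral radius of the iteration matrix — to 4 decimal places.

0.2016

Diagonal D = diag(-4, -18, -9); L, U strict lower/upper.
Gauss-Seidel: T = -(D+L)⁻¹U, row 0 first, T[0,1] = -(4)/(-4) = +1.0000; later rows by forward substitution.
  T[0,:] = [+0.0000, +1.0000, +0.7500]
  T[1,:] = [+0.0000, +0.2222, -0.0556]
  T[2,:] = [+0.0000, +0.0370, +0.1019]
moduli |λ_i(T)| = 0.2016, 0.1225, 0.0000.
ρ = 0.2016; 0.2016 < 1, so it converges for any x₀.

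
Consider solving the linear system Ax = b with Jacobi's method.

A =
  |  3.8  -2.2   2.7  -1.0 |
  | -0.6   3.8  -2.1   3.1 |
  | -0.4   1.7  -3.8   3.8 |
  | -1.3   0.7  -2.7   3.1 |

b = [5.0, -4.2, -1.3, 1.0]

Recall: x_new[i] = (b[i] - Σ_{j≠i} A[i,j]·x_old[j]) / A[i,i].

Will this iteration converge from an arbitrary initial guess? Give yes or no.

no

A = D + L + U where D = diag(3.8, 3.8, -3.8, 3.1).
Jacobi: T = -D⁻¹(L+U), T[3,1] = -(0.7)/(3.1) = -0.2258; T[3,3] = 0.
  T[0,:] = [+0.0000, +0.5789, -0.7105, +0.2632]
  T[1,:] = [+0.1579, +0.0000, +0.5526, -0.8158]
  T[2,:] = [-0.1053, +0.4474, +0.0000, +1.0000]
  T[3,:] = [+0.4194, -0.2258, +0.8710, +0.0000]
moduli |λ_i(T)| = 1.5350, 0.7198, 0.4365, 0.4365.
ρ(T) = max|λ| = 1.5350; 1.5350 > 1 ⇒ diverges.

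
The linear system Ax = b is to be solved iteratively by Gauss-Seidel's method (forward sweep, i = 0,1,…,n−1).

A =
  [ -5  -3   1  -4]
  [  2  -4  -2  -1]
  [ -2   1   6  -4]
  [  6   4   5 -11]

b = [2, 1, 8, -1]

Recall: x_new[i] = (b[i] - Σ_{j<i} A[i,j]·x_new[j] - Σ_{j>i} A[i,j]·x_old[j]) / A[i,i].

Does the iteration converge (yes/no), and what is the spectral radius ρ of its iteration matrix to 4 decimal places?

yes, ρ = 0.8836

Let D = diag(-5, -4, 6, -11); L, U the strict triangles.
GS T = -(D+L)⁻¹U: row 0 first, T[0,1] = -(-3)/(-5) = -0.6000; later rows by forward substitution.
  T[0,:] = [+0.0000, -0.6000, +0.2000, -0.8000]
  T[1,:] = [+0.0000, -0.3000, -0.4000, -0.6500]
  T[2,:] = [+0.0000, -0.1500, +0.1333, +0.5083]
  T[3,:] = [+0.0000, -0.5045, +0.0242, -0.4417]
|λ(T)| sorted: 0.8836, 0.5150, 0.2397, 0.0000.
ρ = 0.8836; 0.8836 < 1 ⇒ converges.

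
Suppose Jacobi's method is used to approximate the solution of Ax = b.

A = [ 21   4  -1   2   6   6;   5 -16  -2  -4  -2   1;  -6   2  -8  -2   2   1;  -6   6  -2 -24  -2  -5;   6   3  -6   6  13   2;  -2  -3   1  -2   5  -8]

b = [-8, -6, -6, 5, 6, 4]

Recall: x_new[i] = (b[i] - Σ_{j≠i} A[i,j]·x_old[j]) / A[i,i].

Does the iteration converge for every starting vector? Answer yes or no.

yes

Let D = diag(21, -16, -8, -24, 13, -8); L, U the strict triangles.
Jacobi: T = -D⁻¹(L+U), T[2,4] = -(2)/(-8) = +0.2500; T[2,2] = 0.
  T[0,:] = [+0.0000  -0.1905  +0.0476  -0.0952  -0.2857  -0.2857]
  T[1,:] = [+0.3125  +0.0000  -0.1250  -0.2500  -0.1250  +0.0625]
  T[2,:] = [-0.7500  +0.2500  +0.0000  -0.2500  +0.2500  +0.1250]
  T[3,:] = [-0.2500  +0.2500  -0.0833  +0.0000  -0.0833  -0.2083]
  T[4,:] = [-0.4615  -0.2308  +0.4615  -0.4615  +0.0000  -0.1538]
  T[5,:] = [-0.2500  -0.3750  +0.1250  -0.2500  +0.6250  +0.0000]
eigenvalue magnitudes: 0.8470, 0.4108, 0.4108, 0.3759, 0.3759, 0.3641.
spectral radius ρ = 0.8470; 0.8470 < 1 ⇒ converges.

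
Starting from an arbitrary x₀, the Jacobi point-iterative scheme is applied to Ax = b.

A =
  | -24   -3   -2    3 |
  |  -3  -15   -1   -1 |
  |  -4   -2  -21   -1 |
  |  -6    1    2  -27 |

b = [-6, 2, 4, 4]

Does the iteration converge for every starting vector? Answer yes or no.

Write A = D+L+U with D = diag(-24, -15, -21, -27).
T_J = -D⁻¹(L+U): T[2,3] = -(-1)/(-21) = -0.0476; T[2,2] = 0.
  T[0,:] = [+0.0000, -0.1250, -0.0833, +0.1250]
  T[1,:] = [-0.2000, +0.0000, -0.0667, -0.0667]
  T[2,:] = [-0.1905, -0.0952, +0.0000, -0.0476]
  T[3,:] = [-0.2222, +0.0370, +0.0741, +0.0000]
|eigenvalues of T|: 0.2394, 0.1764, 0.1764, 0.0803.
ρ = 0.2394; 0.2394 < 1, so it converges for any x₀.

yes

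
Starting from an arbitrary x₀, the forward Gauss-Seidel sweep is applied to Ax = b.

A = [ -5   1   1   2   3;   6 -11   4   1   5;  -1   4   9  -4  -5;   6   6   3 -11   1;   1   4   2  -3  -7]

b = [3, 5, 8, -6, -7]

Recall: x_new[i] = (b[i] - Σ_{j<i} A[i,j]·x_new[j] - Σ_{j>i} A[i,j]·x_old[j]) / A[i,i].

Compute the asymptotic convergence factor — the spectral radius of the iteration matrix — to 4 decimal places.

0.9453

Diagonal D = diag(-5, -11, 9, -11, -7); L, U strict lower/upper.
T_GS = -(D+L)⁻¹U: row 0 first, T[0,1] = -(1)/(-5) = +0.2000; later rows by forward substitution.
  T[0,:] = [+0.0000 +0.2000 +0.2000 +0.4000 +0.6000]
  T[1,:] = [+0.0000 +0.1091 +0.4727 +0.3091 +0.7818]
  T[2,:] = [+0.0000 -0.0263 -0.1879 +0.3515 +0.2747]
  T[3,:] = [+0.0000 +0.1614 +0.3157 +0.4826 +0.9196]
  T[4,:] = [+0.0000 +0.0142 +0.1097 +0.1274 +0.2169]
moduli |λ_i(T)| = 0.9453, 0.1602, 0.1453, 0.0191, 0.0000.
ρ = 0.9453; 0.9453 < 1 ⇒ converges.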